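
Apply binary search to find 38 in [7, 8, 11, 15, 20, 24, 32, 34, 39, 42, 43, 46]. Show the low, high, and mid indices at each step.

Binary search for 38 in [7, 8, 11, 15, 20, 24, 32, 34, 39, 42, 43, 46]:

lo=0, hi=11, mid=5, arr[mid]=24 -> 24 < 38, search right half
lo=6, hi=11, mid=8, arr[mid]=39 -> 39 > 38, search left half
lo=6, hi=7, mid=6, arr[mid]=32 -> 32 < 38, search right half
lo=7, hi=7, mid=7, arr[mid]=34 -> 34 < 38, search right half
lo=8 > hi=7, target 38 not found

Binary search determines that 38 is not in the array after 4 comparisons. The search space was exhausted without finding the target.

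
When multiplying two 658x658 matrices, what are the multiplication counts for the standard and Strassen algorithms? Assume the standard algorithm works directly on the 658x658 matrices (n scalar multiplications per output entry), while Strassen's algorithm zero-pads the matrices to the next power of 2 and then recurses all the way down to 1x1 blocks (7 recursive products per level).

Matrix multiplication for 658x658 matrices:

Strassen's algorithm requires power-of-2 dimensions. Pad 658x658 to 1024x1024 (next power of 2).

Standard algorithm: 658^3 = 284890312 multiplications
Strassen's algorithm: 7^(log2(1024)) = 7^10 = 282475249 multiplications
Savings: 284890312 - 282475249 = 2415063 multiplications

Standard: 284890312 multiplications (658^3). Strassen: 282475249 multiplications (7^10, after padding to 1024x1024). Strassen reduces 8 recursive multiplications to 7 at each level.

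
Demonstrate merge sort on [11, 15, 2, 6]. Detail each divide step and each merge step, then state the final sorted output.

Merge sort trace:

Split: [11, 15, 2, 6] -> [11, 15] and [2, 6]
  Split: [11, 15] -> [11] and [15]
  Merge: [11] + [15] -> [11, 15]
  Split: [2, 6] -> [2] and [6]
  Merge: [2] + [6] -> [2, 6]
Merge: [11, 15] + [2, 6] -> [2, 6, 11, 15]

Final sorted array: [2, 6, 11, 15]

The merge sort proceeds by recursively splitting the array and merging sorted halves.
After all merges, the sorted array is [2, 6, 11, 15].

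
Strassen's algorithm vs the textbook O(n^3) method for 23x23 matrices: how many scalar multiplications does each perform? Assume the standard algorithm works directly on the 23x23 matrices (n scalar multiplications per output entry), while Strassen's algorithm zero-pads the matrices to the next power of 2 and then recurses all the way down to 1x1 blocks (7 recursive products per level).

Matrix multiplication for 23x23 matrices:

Strassen's algorithm requires power-of-2 dimensions. Pad 23x23 to 32x32 (next power of 2).

Standard algorithm: 23^3 = 12167 multiplications
Strassen's algorithm: 7^(log2(32)) = 7^5 = 16807 multiplications
Difference: 12167 - 16807 = -4640 (Strassen uses MORE here due to padding overhead — for small or just-over-power-of-2 n, padding can outweigh the per-level savings)

Standard: 12167 multiplications (23^3). Strassen: 16807 multiplications (7^5, after padding to 32x32). Strassen reduces 8 recursive multiplications to 7 at each level.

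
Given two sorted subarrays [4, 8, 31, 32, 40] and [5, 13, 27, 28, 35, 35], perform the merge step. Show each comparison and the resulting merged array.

Merging process:

Compare 4 vs 5: take 4 from left. Merged: [4]
Compare 8 vs 5: take 5 from right. Merged: [4, 5]
Compare 8 vs 13: take 8 from left. Merged: [4, 5, 8]
Compare 31 vs 13: take 13 from right. Merged: [4, 5, 8, 13]
Compare 31 vs 27: take 27 from right. Merged: [4, 5, 8, 13, 27]
Compare 31 vs 28: take 28 from right. Merged: [4, 5, 8, 13, 27, 28]
Compare 31 vs 35: take 31 from left. Merged: [4, 5, 8, 13, 27, 28, 31]
Compare 32 vs 35: take 32 from left. Merged: [4, 5, 8, 13, 27, 28, 31, 32]
Compare 40 vs 35: take 35 from right. Merged: [4, 5, 8, 13, 27, 28, 31, 32, 35]
Compare 40 vs 35: take 35 from right. Merged: [4, 5, 8, 13, 27, 28, 31, 32, 35, 35]
Append remaining from left: [40]. Merged: [4, 5, 8, 13, 27, 28, 31, 32, 35, 35, 40]

Final merged array: [4, 5, 8, 13, 27, 28, 31, 32, 35, 35, 40]
Total comparisons: 10

The merged array is [4, 5, 8, 13, 27, 28, 31, 32, 35, 35, 40], requiring 10 comparisons. The merge step runs in O(n) time where n is the total number of elements.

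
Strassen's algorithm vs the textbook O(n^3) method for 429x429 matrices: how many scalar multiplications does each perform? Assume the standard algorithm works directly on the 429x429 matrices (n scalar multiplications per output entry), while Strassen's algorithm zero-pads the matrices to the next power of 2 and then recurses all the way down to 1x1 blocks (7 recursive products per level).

Matrix multiplication for 429x429 matrices:

Strassen's algorithm requires power-of-2 dimensions. Pad 429x429 to 512x512 (next power of 2).

Standard algorithm: 429^3 = 78953589 multiplications
Strassen's algorithm: 7^(log2(512)) = 7^9 = 40353607 multiplications
Savings: 78953589 - 40353607 = 38599982 multiplications

Standard: 78953589 multiplications (429^3). Strassen: 40353607 multiplications (7^9, after padding to 512x512). Strassen reduces 8 recursive multiplications to 7 at each level.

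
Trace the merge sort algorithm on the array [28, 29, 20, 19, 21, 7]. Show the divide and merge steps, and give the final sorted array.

Merge sort trace:

Split: [28, 29, 20, 19, 21, 7] -> [28, 29, 20] and [19, 21, 7]
  Split: [28, 29, 20] -> [28] and [29, 20]
    Split: [29, 20] -> [29] and [20]
    Merge: [29] + [20] -> [20, 29]
  Merge: [28] + [20, 29] -> [20, 28, 29]
  Split: [19, 21, 7] -> [19] and [21, 7]
    Split: [21, 7] -> [21] and [7]
    Merge: [21] + [7] -> [7, 21]
  Merge: [19] + [7, 21] -> [7, 19, 21]
Merge: [20, 28, 29] + [7, 19, 21] -> [7, 19, 20, 21, 28, 29]

Final sorted array: [7, 19, 20, 21, 28, 29]

The merge sort proceeds by recursively splitting the array and merging sorted halves.
After all merges, the sorted array is [7, 19, 20, 21, 28, 29].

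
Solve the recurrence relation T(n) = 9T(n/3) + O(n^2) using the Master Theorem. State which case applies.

Master Theorem for T(n) = 9T(n/3) + O(n^2):

a = 9, b = 3, c = 2
log_b(a) = log_3(9) = 2.0000

Case 2: c = 2 = log_3(9) = 2.0000
T(n) = O(n^2 log n) = O(n^2 log n)

For T(n) = 9T(n/3) + O(n^2): log_3(9) = 2.0000. This is Case 2 of the Master Theorem (c = log_b(a), equal work at all levels), giving O(n^2 log n).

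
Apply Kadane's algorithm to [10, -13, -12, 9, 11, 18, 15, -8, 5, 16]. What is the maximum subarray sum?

Using Kadane's algorithm on [10, -13, -12, 9, 11, 18, 15, -8, 5, 16]:

Scanning through the array:
Position 1 (value -13): max_ending_here = -3, max_so_far = 10
Position 2 (value -12): max_ending_here = -12, max_so_far = 10
Position 3 (value 9): max_ending_here = 9, max_so_far = 10
Position 4 (value 11): max_ending_here = 20, max_so_far = 20
Position 5 (value 18): max_ending_here = 38, max_so_far = 38
Position 6 (value 15): max_ending_here = 53, max_so_far = 53
Position 7 (value -8): max_ending_here = 45, max_so_far = 53
Position 8 (value 5): max_ending_here = 50, max_so_far = 53
Position 9 (value 16): max_ending_here = 66, max_so_far = 66

Maximum subarray: [9, 11, 18, 15, -8, 5, 16]
Maximum sum: 66

The maximum subarray is [9, 11, 18, 15, -8, 5, 16] with sum 66. This subarray runs from index 3 to index 9.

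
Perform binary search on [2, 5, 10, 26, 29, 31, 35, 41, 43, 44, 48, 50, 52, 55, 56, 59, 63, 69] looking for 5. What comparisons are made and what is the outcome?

Binary search for 5 in [2, 5, 10, 26, 29, 31, 35, 41, 43, 44, 48, 50, 52, 55, 56, 59, 63, 69]:

lo=0, hi=17, mid=8, arr[mid]=43 -> 43 > 5, search left half
lo=0, hi=7, mid=3, arr[mid]=26 -> 26 > 5, search left half
lo=0, hi=2, mid=1, arr[mid]=5 -> Found target at index 1!

Binary search finds 5 at index 1 after 3 comparisons. The search repeatedly halves the search space by comparing with the middle element.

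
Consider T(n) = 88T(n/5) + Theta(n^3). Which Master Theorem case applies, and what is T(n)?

Master Theorem for T(n) = 88T(n/5) + O(n^3):

a = 88, b = 5, c = 3
log_b(a) = log_5(88) = 2.7819

Case 3: c = 3 > log_5(88) = 2.7819
T(n) = O(n^3) = O(n^3)

For T(n) = 88T(n/5) + O(n^3): log_5(88) = 2.7819. This is Case 3 of the Master Theorem (c > log_b(a), work dominated by root), giving O(n^3).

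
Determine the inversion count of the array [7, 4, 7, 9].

Finding inversions in [7, 4, 7, 9]:

(0, 1): arr[0]=7 > arr[1]=4

Total inversions: 1

The array has 1 inversion(s): (0,1). Each pair (i,j) satisfies i < j and arr[i] > arr[j].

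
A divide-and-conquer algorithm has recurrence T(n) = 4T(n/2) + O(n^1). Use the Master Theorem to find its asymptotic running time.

Master Theorem for T(n) = 4T(n/2) + O(n^1):

a = 4, b = 2, c = 1
log_b(a) = log_2(4) = 2.0000

Case 1: c = 1 < log_2(4) = 2.0000
T(n) = O(n^(log_2 4)) = O(n^2)

For T(n) = 4T(n/2) + O(n^1): log_2(4) = 2.0000. This is Case 1 of the Master Theorem (c < log_b(a), work dominated by leaves), giving O(n^2).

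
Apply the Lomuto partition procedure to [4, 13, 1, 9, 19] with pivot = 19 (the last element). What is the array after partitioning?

Lomuto partition with pivot = 19:

Initial array: [4, 13, 1, 9, 19]

arr[0]=4 <= 19: swap with position 0, array becomes [4, 13, 1, 9, 19]
arr[1]=13 <= 19: swap with position 1, array becomes [4, 13, 1, 9, 19]
arr[2]=1 <= 19: swap with position 2, array becomes [4, 13, 1, 9, 19]
arr[3]=9 <= 19: swap with position 3, array becomes [4, 13, 1, 9, 19]

Place pivot at position 4: [4, 13, 1, 9, 19]
Pivot position: 4

After partitioning with pivot 19, the array becomes [4, 13, 1, 9, 19]. The pivot is placed at index 4. All elements to the left of the pivot are <= 19, and all elements to the right are > 19.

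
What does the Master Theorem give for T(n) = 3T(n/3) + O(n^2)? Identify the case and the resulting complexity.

Master Theorem for T(n) = 3T(n/3) + O(n^2):

a = 3, b = 3, c = 2
log_b(a) = log_3(3) = 1.0000

Case 3: c = 2 > log_3(3) = 1.0000
T(n) = O(n^2) = O(n^2)

For T(n) = 3T(n/3) + O(n^2): log_3(3) = 1.0000. This is Case 3 of the Master Theorem (c > log_b(a), work dominated by root), giving O(n^2).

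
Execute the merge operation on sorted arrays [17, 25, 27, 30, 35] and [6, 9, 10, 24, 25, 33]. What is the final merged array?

Merging process:

Compare 17 vs 6: take 6 from right. Merged: [6]
Compare 17 vs 9: take 9 from right. Merged: [6, 9]
Compare 17 vs 10: take 10 from right. Merged: [6, 9, 10]
Compare 17 vs 24: take 17 from left. Merged: [6, 9, 10, 17]
Compare 25 vs 24: take 24 from right. Merged: [6, 9, 10, 17, 24]
Compare 25 vs 25: take 25 from left. Merged: [6, 9, 10, 17, 24, 25]
Compare 27 vs 25: take 25 from right. Merged: [6, 9, 10, 17, 24, 25, 25]
Compare 27 vs 33: take 27 from left. Merged: [6, 9, 10, 17, 24, 25, 25, 27]
Compare 30 vs 33: take 30 from left. Merged: [6, 9, 10, 17, 24, 25, 25, 27, 30]
Compare 35 vs 33: take 33 from right. Merged: [6, 9, 10, 17, 24, 25, 25, 27, 30, 33]
Append remaining from left: [35]. Merged: [6, 9, 10, 17, 24, 25, 25, 27, 30, 33, 35]

Final merged array: [6, 9, 10, 17, 24, 25, 25, 27, 30, 33, 35]
Total comparisons: 10

The merged array is [6, 9, 10, 17, 24, 25, 25, 27, 30, 33, 35], requiring 10 comparisons. The merge step runs in O(n) time where n is the total number of elements.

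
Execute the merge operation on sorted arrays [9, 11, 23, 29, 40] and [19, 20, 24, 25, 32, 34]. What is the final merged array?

Merging process:

Compare 9 vs 19: take 9 from left. Merged: [9]
Compare 11 vs 19: take 11 from left. Merged: [9, 11]
Compare 23 vs 19: take 19 from right. Merged: [9, 11, 19]
Compare 23 vs 20: take 20 from right. Merged: [9, 11, 19, 20]
Compare 23 vs 24: take 23 from left. Merged: [9, 11, 19, 20, 23]
Compare 29 vs 24: take 24 from right. Merged: [9, 11, 19, 20, 23, 24]
Compare 29 vs 25: take 25 from right. Merged: [9, 11, 19, 20, 23, 24, 25]
Compare 29 vs 32: take 29 from left. Merged: [9, 11, 19, 20, 23, 24, 25, 29]
Compare 40 vs 32: take 32 from right. Merged: [9, 11, 19, 20, 23, 24, 25, 29, 32]
Compare 40 vs 34: take 34 from right. Merged: [9, 11, 19, 20, 23, 24, 25, 29, 32, 34]
Append remaining from left: [40]. Merged: [9, 11, 19, 20, 23, 24, 25, 29, 32, 34, 40]

Final merged array: [9, 11, 19, 20, 23, 24, 25, 29, 32, 34, 40]
Total comparisons: 10

The merged array is [9, 11, 19, 20, 23, 24, 25, 29, 32, 34, 40], requiring 10 comparisons. The merge step runs in O(n) time where n is the total number of elements.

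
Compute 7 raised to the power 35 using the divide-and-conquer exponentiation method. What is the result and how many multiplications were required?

Computing 7^35 by squaring (build up from 7^1; each line after the first costs one multiplication):

7^1 = 7
7^2 = (7^1)^2 = 7^2 = 49
7^4 = (7^2)^2 = 49^2 = 2401
7^8 = (7^4)^2 = 2401^2 = 5764801
7^16 = (7^8)^2 = 5764801^2 = 33232930569601
7^17 = 7 * 7^16 = 7 * 33232930569601 = 232630513987207
7^34 = (7^17)^2 = 232630513987207^2 = 54116956037952111668959660849
7^35 = 7 * 7^34 = 7 * 54116956037952111668959660849 = 378818692265664781682717625943

Result: 378818692265664781682717625943
Multiplications needed: 7 (7 lines after 7^1)

7^35 = 378818692265664781682717625943. Using exponentiation by squaring, this requires 7 multiplications. The key idea: if the exponent is even, square the half-power; if odd, multiply by the base once.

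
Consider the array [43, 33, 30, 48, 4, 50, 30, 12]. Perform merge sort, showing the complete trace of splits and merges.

Merge sort trace:

Split: [43, 33, 30, 48, 4, 50, 30, 12] -> [43, 33, 30, 48] and [4, 50, 30, 12]
  Split: [43, 33, 30, 48] -> [43, 33] and [30, 48]
    Split: [43, 33] -> [43] and [33]
    Merge: [43] + [33] -> [33, 43]
    Split: [30, 48] -> [30] and [48]
    Merge: [30] + [48] -> [30, 48]
  Merge: [33, 43] + [30, 48] -> [30, 33, 43, 48]
  Split: [4, 50, 30, 12] -> [4, 50] and [30, 12]
    Split: [4, 50] -> [4] and [50]
    Merge: [4] + [50] -> [4, 50]
    Split: [30, 12] -> [30] and [12]
    Merge: [30] + [12] -> [12, 30]
  Merge: [4, 50] + [12, 30] -> [4, 12, 30, 50]
Merge: [30, 33, 43, 48] + [4, 12, 30, 50] -> [4, 12, 30, 30, 33, 43, 48, 50]

Final sorted array: [4, 12, 30, 30, 33, 43, 48, 50]

The merge sort proceeds by recursively splitting the array and merging sorted halves.
After all merges, the sorted array is [4, 12, 30, 30, 33, 43, 48, 50].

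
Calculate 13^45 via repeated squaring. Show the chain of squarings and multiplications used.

Computing 13^45 by squaring (build up from 13^1; each line after the first costs one multiplication):

13^1 = 13
13^2 = (13^1)^2 = 13^2 = 169
13^4 = (13^2)^2 = 169^2 = 28561
13^5 = 13 * 13^4 = 13 * 28561 = 371293
13^10 = (13^5)^2 = 371293^2 = 137858491849
13^11 = 13 * 13^10 = 13 * 137858491849 = 1792160394037
13^22 = (13^11)^2 = 1792160394037^2 = 3211838877954855105157369
13^44 = (13^22)^2 = 3211838877954855105157369^2 = 10315908977942302627204470186314316211062255002161
13^45 = 13 * 13^44 = 13 * 10315908977942302627204470186314316211062255002161 = 134106816713249934153658112422086110743809315028093

Result: 134106816713249934153658112422086110743809315028093
Multiplications needed: 8 (8 lines after 13^1)

13^45 = 134106816713249934153658112422086110743809315028093. Using exponentiation by squaring, this requires 8 multiplications. The key idea: if the exponent is even, square the half-power; if odd, multiply by the base once.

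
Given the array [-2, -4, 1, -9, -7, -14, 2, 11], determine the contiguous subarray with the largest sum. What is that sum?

Using Kadane's algorithm on [-2, -4, 1, -9, -7, -14, 2, 11]:

Scanning through the array:
Position 1 (value -4): max_ending_here = -4, max_so_far = -2
Position 2 (value 1): max_ending_here = 1, max_so_far = 1
Position 3 (value -9): max_ending_here = -8, max_so_far = 1
Position 4 (value -7): max_ending_here = -7, max_so_far = 1
Position 5 (value -14): max_ending_here = -14, max_so_far = 1
Position 6 (value 2): max_ending_here = 2, max_so_far = 2
Position 7 (value 11): max_ending_here = 13, max_so_far = 13

Maximum subarray: [2, 11]
Maximum sum: 13

The maximum subarray is [2, 11] with sum 13. This subarray runs from index 6 to index 7.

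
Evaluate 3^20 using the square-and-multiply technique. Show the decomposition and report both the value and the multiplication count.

Computing 3^20 by squaring (build up from 3^1; each line after the first costs one multiplication):

3^1 = 3
3^2 = (3^1)^2 = 3^2 = 9
3^4 = (3^2)^2 = 9^2 = 81
3^5 = 3 * 3^4 = 3 * 81 = 243
3^10 = (3^5)^2 = 243^2 = 59049
3^20 = (3^10)^2 = 59049^2 = 3486784401

Result: 3486784401
Multiplications needed: 5 (5 lines after 3^1)

3^20 = 3486784401. Using exponentiation by squaring, this requires 5 multiplications. The key idea: if the exponent is even, square the half-power; if odd, multiply by the base once.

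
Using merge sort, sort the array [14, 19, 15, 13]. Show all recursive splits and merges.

Merge sort trace:

Split: [14, 19, 15, 13] -> [14, 19] and [15, 13]
  Split: [14, 19] -> [14] and [19]
  Merge: [14] + [19] -> [14, 19]
  Split: [15, 13] -> [15] and [13]
  Merge: [15] + [13] -> [13, 15]
Merge: [14, 19] + [13, 15] -> [13, 14, 15, 19]

Final sorted array: [13, 14, 15, 19]

The merge sort proceeds by recursively splitting the array and merging sorted halves.
After all merges, the sorted array is [13, 14, 15, 19].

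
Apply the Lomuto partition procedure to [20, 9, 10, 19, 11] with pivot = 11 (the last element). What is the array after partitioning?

Lomuto partition with pivot = 11:

Initial array: [20, 9, 10, 19, 11]

arr[0]=20 > 11: no swap
arr[1]=9 <= 11: swap with position 0, array becomes [9, 20, 10, 19, 11]
arr[2]=10 <= 11: swap with position 1, array becomes [9, 10, 20, 19, 11]
arr[3]=19 > 11: no swap

Place pivot at position 2: [9, 10, 11, 19, 20]
Pivot position: 2

After partitioning with pivot 11, the array becomes [9, 10, 11, 19, 20]. The pivot is placed at index 2. All elements to the left of the pivot are <= 11, and all elements to the right are > 11.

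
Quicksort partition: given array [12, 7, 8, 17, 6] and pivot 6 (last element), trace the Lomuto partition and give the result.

Lomuto partition with pivot = 6:

Initial array: [12, 7, 8, 17, 6]

arr[0]=12 > 6: no swap
arr[1]=7 > 6: no swap
arr[2]=8 > 6: no swap
arr[3]=17 > 6: no swap

Place pivot at position 0: [6, 7, 8, 17, 12]
Pivot position: 0

After partitioning with pivot 6, the array becomes [6, 7, 8, 17, 12]. The pivot is placed at index 0. All elements to the left of the pivot are <= 6, and all elements to the right are > 6.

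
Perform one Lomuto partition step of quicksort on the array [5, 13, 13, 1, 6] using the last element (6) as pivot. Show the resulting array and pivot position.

Lomuto partition with pivot = 6:

Initial array: [5, 13, 13, 1, 6]

arr[0]=5 <= 6: swap with position 0, array becomes [5, 13, 13, 1, 6]
arr[1]=13 > 6: no swap
arr[2]=13 > 6: no swap
arr[3]=1 <= 6: swap with position 1, array becomes [5, 1, 13, 13, 6]

Place pivot at position 2: [5, 1, 6, 13, 13]
Pivot position: 2

After partitioning with pivot 6, the array becomes [5, 1, 6, 13, 13]. The pivot is placed at index 2. All elements to the left of the pivot are <= 6, and all elements to the right are > 6.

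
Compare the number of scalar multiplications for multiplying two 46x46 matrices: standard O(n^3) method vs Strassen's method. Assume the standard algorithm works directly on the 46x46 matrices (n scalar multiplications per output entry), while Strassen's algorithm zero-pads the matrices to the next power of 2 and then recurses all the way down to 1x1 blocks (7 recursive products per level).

Matrix multiplication for 46x46 matrices:

Strassen's algorithm requires power-of-2 dimensions. Pad 46x46 to 64x64 (next power of 2).

Standard algorithm: 46^3 = 97336 multiplications
Strassen's algorithm: 7^(log2(64)) = 7^6 = 117649 multiplications
Difference: 97336 - 117649 = -20313 (Strassen uses MORE here due to padding overhead — for small or just-over-power-of-2 n, padding can outweigh the per-level savings)

Standard: 97336 multiplications (46^3). Strassen: 117649 multiplications (7^6, after padding to 64x64). Strassen reduces 8 recursive multiplications to 7 at each level.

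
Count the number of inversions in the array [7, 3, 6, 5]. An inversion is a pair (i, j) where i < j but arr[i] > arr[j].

Finding inversions in [7, 3, 6, 5]:

(0, 1): arr[0]=7 > arr[1]=3
(0, 2): arr[0]=7 > arr[2]=6
(0, 3): arr[0]=7 > arr[3]=5
(2, 3): arr[2]=6 > arr[3]=5

Total inversions: 4

The array has 4 inversion(s): (0,1), (0,2), (0,3), (2,3). Each pair (i,j) satisfies i < j and arr[i] > arr[j].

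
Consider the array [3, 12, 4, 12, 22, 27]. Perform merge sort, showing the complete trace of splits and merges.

Merge sort trace:

Split: [3, 12, 4, 12, 22, 27] -> [3, 12, 4] and [12, 22, 27]
  Split: [3, 12, 4] -> [3] and [12, 4]
    Split: [12, 4] -> [12] and [4]
    Merge: [12] + [4] -> [4, 12]
  Merge: [3] + [4, 12] -> [3, 4, 12]
  Split: [12, 22, 27] -> [12] and [22, 27]
    Split: [22, 27] -> [22] and [27]
    Merge: [22] + [27] -> [22, 27]
  Merge: [12] + [22, 27] -> [12, 22, 27]
Merge: [3, 4, 12] + [12, 22, 27] -> [3, 4, 12, 12, 22, 27]

Final sorted array: [3, 4, 12, 12, 22, 27]

The merge sort proceeds by recursively splitting the array and merging sorted halves.
After all merges, the sorted array is [3, 4, 12, 12, 22, 27].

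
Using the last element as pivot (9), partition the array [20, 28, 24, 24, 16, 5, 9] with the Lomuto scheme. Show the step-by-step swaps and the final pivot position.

Lomuto partition with pivot = 9:

Initial array: [20, 28, 24, 24, 16, 5, 9]

arr[0]=20 > 9: no swap
arr[1]=28 > 9: no swap
arr[2]=24 > 9: no swap
arr[3]=24 > 9: no swap
arr[4]=16 > 9: no swap
arr[5]=5 <= 9: swap with position 0, array becomes [5, 28, 24, 24, 16, 20, 9]

Place pivot at position 1: [5, 9, 24, 24, 16, 20, 28]
Pivot position: 1

After partitioning with pivot 9, the array becomes [5, 9, 24, 24, 16, 20, 28]. The pivot is placed at index 1. All elements to the left of the pivot are <= 9, and all elements to the right are > 9.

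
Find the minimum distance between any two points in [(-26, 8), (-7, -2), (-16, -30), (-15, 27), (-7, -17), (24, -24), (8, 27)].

Computing all pairwise distances among 7 points:

d((-26, 8), (-7, -2)) = 21.4709
d((-26, 8), (-16, -30)) = 39.2938
d((-26, 8), (-15, 27)) = 21.9545
d((-26, 8), (-7, -17)) = 31.4006
d((-26, 8), (24, -24)) = 59.3633
d((-26, 8), (8, 27)) = 38.9487
d((-7, -2), (-16, -30)) = 29.4109
d((-7, -2), (-15, 27)) = 30.0832
d((-7, -2), (-7, -17)) = 15.0 <-- minimum
d((-7, -2), (24, -24)) = 38.0132
d((-7, -2), (8, 27)) = 32.6497
d((-16, -30), (-15, 27)) = 57.0088
d((-16, -30), (-7, -17)) = 15.8114
d((-16, -30), (24, -24)) = 40.4475
d((-16, -30), (8, 27)) = 61.8466
d((-15, 27), (-7, -17)) = 44.7214
d((-15, 27), (24, -24)) = 64.2028
d((-15, 27), (8, 27)) = 23.0
d((-7, -17), (24, -24)) = 31.7805
d((-7, -17), (8, 27)) = 46.4866
d((24, -24), (8, 27)) = 53.4509

Closest pair: (-7, -2) and (-7, -17) with distance 15.0

The closest pair is (-7, -2) and (-7, -17) with Euclidean distance 15.0. For 7 points, brute-force pairwise comparison is shown above. For large n, the divide-and-conquer algorithm (sort by x, recurse on halves, check the dividing strip) achieves O(n log n).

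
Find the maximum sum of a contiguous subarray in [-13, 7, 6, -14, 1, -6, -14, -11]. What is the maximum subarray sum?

Using Kadane's algorithm on [-13, 7, 6, -14, 1, -6, -14, -11]:

Scanning through the array:
Position 1 (value 7): max_ending_here = 7, max_so_far = 7
Position 2 (value 6): max_ending_here = 13, max_so_far = 13
Position 3 (value -14): max_ending_here = -1, max_so_far = 13
Position 4 (value 1): max_ending_here = 1, max_so_far = 13
Position 5 (value -6): max_ending_here = -5, max_so_far = 13
Position 6 (value -14): max_ending_here = -14, max_so_far = 13
Position 7 (value -11): max_ending_here = -11, max_so_far = 13

Maximum subarray: [7, 6]
Maximum sum: 13

The maximum subarray is [7, 6] with sum 13. This subarray runs from index 1 to index 2.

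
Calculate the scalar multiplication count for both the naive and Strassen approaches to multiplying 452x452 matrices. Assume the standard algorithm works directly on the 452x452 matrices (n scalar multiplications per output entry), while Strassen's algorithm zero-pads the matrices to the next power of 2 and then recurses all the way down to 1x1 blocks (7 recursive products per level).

Matrix multiplication for 452x452 matrices:

Strassen's algorithm requires power-of-2 dimensions. Pad 452x452 to 512x512 (next power of 2).

Standard algorithm: 452^3 = 92345408 multiplications
Strassen's algorithm: 7^(log2(512)) = 7^9 = 40353607 multiplications
Savings: 92345408 - 40353607 = 51991801 multiplications

Standard: 92345408 multiplications (452^3). Strassen: 40353607 multiplications (7^9, after padding to 512x512). Strassen reduces 8 recursive multiplications to 7 at each level.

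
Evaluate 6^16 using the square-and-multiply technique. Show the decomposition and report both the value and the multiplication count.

Computing 6^16 by squaring (build up from 6^1; each line after the first costs one multiplication):

6^1 = 6
6^2 = (6^1)^2 = 6^2 = 36
6^4 = (6^2)^2 = 36^2 = 1296
6^8 = (6^4)^2 = 1296^2 = 1679616
6^16 = (6^8)^2 = 1679616^2 = 2821109907456

Result: 2821109907456
Multiplications needed: 4 (4 lines after 6^1)

6^16 = 2821109907456. Using exponentiation by squaring, this requires 4 multiplications. The key idea: if the exponent is even, square the half-power; if odd, multiply by the base once.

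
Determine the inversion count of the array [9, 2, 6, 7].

Finding inversions in [9, 2, 6, 7]:

(0, 1): arr[0]=9 > arr[1]=2
(0, 2): arr[0]=9 > arr[2]=6
(0, 3): arr[0]=9 > arr[3]=7

Total inversions: 3

The array has 3 inversion(s): (0,1), (0,2), (0,3). Each pair (i,j) satisfies i < j and arr[i] > arr[j].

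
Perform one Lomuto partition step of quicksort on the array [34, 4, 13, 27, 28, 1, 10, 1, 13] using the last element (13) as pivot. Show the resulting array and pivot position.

Lomuto partition with pivot = 13:

Initial array: [34, 4, 13, 27, 28, 1, 10, 1, 13]

arr[0]=34 > 13: no swap
arr[1]=4 <= 13: swap with position 0, array becomes [4, 34, 13, 27, 28, 1, 10, 1, 13]
arr[2]=13 <= 13: swap with position 1, array becomes [4, 13, 34, 27, 28, 1, 10, 1, 13]
arr[3]=27 > 13: no swap
arr[4]=28 > 13: no swap
arr[5]=1 <= 13: swap with position 2, array becomes [4, 13, 1, 27, 28, 34, 10, 1, 13]
arr[6]=10 <= 13: swap with position 3, array becomes [4, 13, 1, 10, 28, 34, 27, 1, 13]
arr[7]=1 <= 13: swap with position 4, array becomes [4, 13, 1, 10, 1, 34, 27, 28, 13]

Place pivot at position 5: [4, 13, 1, 10, 1, 13, 27, 28, 34]
Pivot position: 5

After partitioning with pivot 13, the array becomes [4, 13, 1, 10, 1, 13, 27, 28, 34]. The pivot is placed at index 5. All elements to the left of the pivot are <= 13, and all elements to the right are > 13.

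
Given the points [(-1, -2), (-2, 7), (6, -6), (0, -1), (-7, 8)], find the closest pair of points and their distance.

Computing all pairwise distances among 5 points:

d((-1, -2), (-2, 7)) = 9.0554
d((-1, -2), (6, -6)) = 8.0623
d((-1, -2), (0, -1)) = 1.4142 <-- minimum
d((-1, -2), (-7, 8)) = 11.6619
d((-2, 7), (6, -6)) = 15.2643
d((-2, 7), (0, -1)) = 8.2462
d((-2, 7), (-7, 8)) = 5.099
d((6, -6), (0, -1)) = 7.8102
d((6, -6), (-7, 8)) = 19.105
d((0, -1), (-7, 8)) = 11.4018

Closest pair: (-1, -2) and (0, -1) with distance 1.4142

The closest pair is (-1, -2) and (0, -1) with Euclidean distance 1.4142. For 5 points, brute-force pairwise comparison is shown above. For large n, the divide-and-conquer algorithm (sort by x, recurse on halves, check the dividing strip) achieves O(n log n).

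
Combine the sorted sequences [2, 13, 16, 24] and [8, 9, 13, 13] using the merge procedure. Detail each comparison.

Merging process:

Compare 2 vs 8: take 2 from left. Merged: [2]
Compare 13 vs 8: take 8 from right. Merged: [2, 8]
Compare 13 vs 9: take 9 from right. Merged: [2, 8, 9]
Compare 13 vs 13: take 13 from left. Merged: [2, 8, 9, 13]
Compare 16 vs 13: take 13 from right. Merged: [2, 8, 9, 13, 13]
Compare 16 vs 13: take 13 from right. Merged: [2, 8, 9, 13, 13, 13]
Append remaining from left: [16, 24]. Merged: [2, 8, 9, 13, 13, 13, 16, 24]

Final merged array: [2, 8, 9, 13, 13, 13, 16, 24]
Total comparisons: 6

The merged array is [2, 8, 9, 13, 13, 13, 16, 24], requiring 6 comparisons. The merge step runs in O(n) time where n is the total number of elements.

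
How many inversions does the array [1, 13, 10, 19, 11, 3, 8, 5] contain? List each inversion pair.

Finding inversions in [1, 13, 10, 19, 11, 3, 8, 5]:

(1, 2): arr[1]=13 > arr[2]=10
(1, 4): arr[1]=13 > arr[4]=11
(1, 5): arr[1]=13 > arr[5]=3
(1, 6): arr[1]=13 > arr[6]=8
(1, 7): arr[1]=13 > arr[7]=5
(2, 5): arr[2]=10 > arr[5]=3
(2, 6): arr[2]=10 > arr[6]=8
(2, 7): arr[2]=10 > arr[7]=5
(3, 4): arr[3]=19 > arr[4]=11
(3, 5): arr[3]=19 > arr[5]=3
(3, 6): arr[3]=19 > arr[6]=8
(3, 7): arr[3]=19 > arr[7]=5
(4, 5): arr[4]=11 > arr[5]=3
(4, 6): arr[4]=11 > arr[6]=8
(4, 7): arr[4]=11 > arr[7]=5
(6, 7): arr[6]=8 > arr[7]=5

Total inversions: 16

The array has 16 inversion(s): (1,2), (1,4), (1,5), (1,6), (1,7), (2,5), (2,6), (2,7), (3,4), (3,5), (3,6), (3,7), (4,5), (4,6), (4,7), (6,7). Each pair (i,j) satisfies i < j and arr[i] > arr[j].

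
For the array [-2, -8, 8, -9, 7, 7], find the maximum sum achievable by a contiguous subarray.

Using Kadane's algorithm on [-2, -8, 8, -9, 7, 7]:

Scanning through the array:
Position 1 (value -8): max_ending_here = -8, max_so_far = -2
Position 2 (value 8): max_ending_here = 8, max_so_far = 8
Position 3 (value -9): max_ending_here = -1, max_so_far = 8
Position 4 (value 7): max_ending_here = 7, max_so_far = 8
Position 5 (value 7): max_ending_here = 14, max_so_far = 14

Maximum subarray: [7, 7]
Maximum sum: 14

The maximum subarray is [7, 7] with sum 14. This subarray runs from index 4 to index 5.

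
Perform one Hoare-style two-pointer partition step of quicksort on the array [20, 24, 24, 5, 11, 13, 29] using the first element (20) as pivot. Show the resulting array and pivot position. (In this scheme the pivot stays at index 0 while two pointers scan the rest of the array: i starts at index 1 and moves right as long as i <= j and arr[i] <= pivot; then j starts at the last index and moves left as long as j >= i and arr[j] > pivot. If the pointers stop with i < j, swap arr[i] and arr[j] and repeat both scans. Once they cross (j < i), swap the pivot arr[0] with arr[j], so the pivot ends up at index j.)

Hoare-style two-pointer partition with pivot = 20:

Initial array: [20, 24, 24, 5, 11, 13, 29]

Pointers start at i = 1, j = 6.
i stops at index 1 (arr[1]=24 > 20), j stops at index 5 (arr[5]=13 <= 20): swap arr[1] and arr[5], array becomes [20, 13, 24, 5, 11, 24, 29]
i stops at index 2 (arr[2]=24 > 20), j stops at index 4 (arr[4]=11 <= 20): swap arr[2] and arr[4], array becomes [20, 13, 11, 5, 24, 24, 29]
i ends at 4, j ends at 3: the pointers have crossed (j < i), so scanning stops.

Swap pivot arr[0] with arr[3] to place pivot at position 3: [5, 13, 11, 20, 24, 24, 29]
Pivot position: 3

After partitioning with pivot 20, the array becomes [5, 13, 11, 20, 24, 24, 29]. The pivot is placed at index 3. All elements to the left of the pivot are <= 20, and all elements to the right are > 20.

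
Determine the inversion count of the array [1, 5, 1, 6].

Finding inversions in [1, 5, 1, 6]:

(1, 2): arr[1]=5 > arr[2]=1

Total inversions: 1

The array has 1 inversion(s): (1,2). Each pair (i,j) satisfies i < j and arr[i] > arr[j].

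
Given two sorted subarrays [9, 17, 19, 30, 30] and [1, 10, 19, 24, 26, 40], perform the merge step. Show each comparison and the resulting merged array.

Merging process:

Compare 9 vs 1: take 1 from right. Merged: [1]
Compare 9 vs 10: take 9 from left. Merged: [1, 9]
Compare 17 vs 10: take 10 from right. Merged: [1, 9, 10]
Compare 17 vs 19: take 17 from left. Merged: [1, 9, 10, 17]
Compare 19 vs 19: take 19 from left. Merged: [1, 9, 10, 17, 19]
Compare 30 vs 19: take 19 from right. Merged: [1, 9, 10, 17, 19, 19]
Compare 30 vs 24: take 24 from right. Merged: [1, 9, 10, 17, 19, 19, 24]
Compare 30 vs 26: take 26 from right. Merged: [1, 9, 10, 17, 19, 19, 24, 26]
Compare 30 vs 40: take 30 from left. Merged: [1, 9, 10, 17, 19, 19, 24, 26, 30]
Compare 30 vs 40: take 30 from left. Merged: [1, 9, 10, 17, 19, 19, 24, 26, 30, 30]
Append remaining from right: [40]. Merged: [1, 9, 10, 17, 19, 19, 24, 26, 30, 30, 40]

Final merged array: [1, 9, 10, 17, 19, 19, 24, 26, 30, 30, 40]
Total comparisons: 10

The merged array is [1, 9, 10, 17, 19, 19, 24, 26, 30, 30, 40], requiring 10 comparisons. The merge step runs in O(n) time where n is the total number of elements.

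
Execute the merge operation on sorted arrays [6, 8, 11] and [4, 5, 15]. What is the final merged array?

Merging process:

Compare 6 vs 4: take 4 from right. Merged: [4]
Compare 6 vs 5: take 5 from right. Merged: [4, 5]
Compare 6 vs 15: take 6 from left. Merged: [4, 5, 6]
Compare 8 vs 15: take 8 from left. Merged: [4, 5, 6, 8]
Compare 11 vs 15: take 11 from left. Merged: [4, 5, 6, 8, 11]
Append remaining from right: [15]. Merged: [4, 5, 6, 8, 11, 15]

Final merged array: [4, 5, 6, 8, 11, 15]
Total comparisons: 5

The merged array is [4, 5, 6, 8, 11, 15], requiring 5 comparisons. The merge step runs in O(n) time where n is the total number of elements.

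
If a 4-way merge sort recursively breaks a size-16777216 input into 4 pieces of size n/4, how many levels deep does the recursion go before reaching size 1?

For divide and conquer with division factor 4:

Problem sizes at each level:
Level 0: 16777216
Level 1: 4194304
Level 2: 1048576
Level 3: 262144
Level 4: 65536
Level 5: 16384
Level 6: 4096
Level 7: 1024
Level 8: 256
Level 9: 64
Level 10: 16
Level 11: 4
Level 12: 1

The root is level 0 and the size-1 base case is level 12 (the tree spans levels 0 through 12, i.e. 13 levels counting the root), so the depth is the number of divisions: log_4(16777216) = 12

The recursion tree depth is log_4(16777216) = 12. At each level, the problem size is divided by 4, so it takes 12 divisions to reduce to a base case of size 1. The algorithm makes 4 recursive calls at each level.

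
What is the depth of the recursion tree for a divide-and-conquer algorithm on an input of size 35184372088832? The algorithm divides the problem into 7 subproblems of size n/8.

For divide and conquer with division factor 8:

Problem sizes at each level:
Level 0: 35184372088832
Level 1: 4398046511104
Level 2: 549755813888
Level 3: 68719476736
Level 4: 8589934592
Level 5: 1073741824
Level 6: 134217728
Level 7: 16777216
Level 8: 2097152
Level 9: 262144
Level 10: 32768
Level 11: 4096
Level 12: 512
Level 13: 64
Level 14: 8
Level 15: 1

The root is level 0 and the size-1 base case is level 15 (the tree spans levels 0 through 15, i.e. 16 levels counting the root), so the depth is the number of divisions: log_8(35184372088832) = 15

The recursion tree depth is log_8(35184372088832) = 15. At each level, the problem size is divided by 8, so it takes 15 divisions to reduce to a base case of size 1. The algorithm makes 7 recursive calls at each level.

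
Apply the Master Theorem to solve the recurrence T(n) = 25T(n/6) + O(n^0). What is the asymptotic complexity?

Master Theorem for T(n) = 25T(n/6) + O(n^0):

a = 25, b = 6, c = 0
log_b(a) = log_6(25) = 1.7965

Case 1: c = 0 < log_6(25) = 1.7965
T(n) = O(n^(log_6 25))

For T(n) = 25T(n/6) + O(n^0): log_6(25) = 1.7965. This is Case 1 of the Master Theorem (c < log_b(a), work dominated by leaves), giving O(n^(log_6 25)).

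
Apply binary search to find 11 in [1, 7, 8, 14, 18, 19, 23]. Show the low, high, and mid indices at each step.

Binary search for 11 in [1, 7, 8, 14, 18, 19, 23]:

lo=0, hi=6, mid=3, arr[mid]=14 -> 14 > 11, search left half
lo=0, hi=2, mid=1, arr[mid]=7 -> 7 < 11, search right half
lo=2, hi=2, mid=2, arr[mid]=8 -> 8 < 11, search right half
lo=3 > hi=2, target 11 not found

Binary search determines that 11 is not in the array after 3 comparisons. The search space was exhausted without finding the target.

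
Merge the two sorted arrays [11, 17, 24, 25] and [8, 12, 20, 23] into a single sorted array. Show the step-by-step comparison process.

Merging process:

Compare 11 vs 8: take 8 from right. Merged: [8]
Compare 11 vs 12: take 11 from left. Merged: [8, 11]
Compare 17 vs 12: take 12 from right. Merged: [8, 11, 12]
Compare 17 vs 20: take 17 from left. Merged: [8, 11, 12, 17]
Compare 24 vs 20: take 20 from right. Merged: [8, 11, 12, 17, 20]
Compare 24 vs 23: take 23 from right. Merged: [8, 11, 12, 17, 20, 23]
Append remaining from left: [24, 25]. Merged: [8, 11, 12, 17, 20, 23, 24, 25]

Final merged array: [8, 11, 12, 17, 20, 23, 24, 25]
Total comparisons: 6

The merged array is [8, 11, 12, 17, 20, 23, 24, 25], requiring 6 comparisons. The merge step runs in O(n) time where n is the total number of elements.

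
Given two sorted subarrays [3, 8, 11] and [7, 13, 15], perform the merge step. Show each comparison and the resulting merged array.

Merging process:

Compare 3 vs 7: take 3 from left. Merged: [3]
Compare 8 vs 7: take 7 from right. Merged: [3, 7]
Compare 8 vs 13: take 8 from left. Merged: [3, 7, 8]
Compare 11 vs 13: take 11 from left. Merged: [3, 7, 8, 11]
Append remaining from right: [13, 15]. Merged: [3, 7, 8, 11, 13, 15]

Final merged array: [3, 7, 8, 11, 13, 15]
Total comparisons: 4

The merged array is [3, 7, 8, 11, 13, 15], requiring 4 comparisons. The merge step runs in O(n) time where n is the total number of elements.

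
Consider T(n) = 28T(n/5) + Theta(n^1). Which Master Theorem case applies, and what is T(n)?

Master Theorem for T(n) = 28T(n/5) + O(n^1):

a = 28, b = 5, c = 1
log_b(a) = log_5(28) = 2.0704

Case 1: c = 1 < log_5(28) = 2.0704
T(n) = O(n^(log_5 28))

For T(n) = 28T(n/5) + O(n^1): log_5(28) = 2.0704. This is Case 1 of the Master Theorem (c < log_b(a), work dominated by leaves), giving O(n^(log_5 28)).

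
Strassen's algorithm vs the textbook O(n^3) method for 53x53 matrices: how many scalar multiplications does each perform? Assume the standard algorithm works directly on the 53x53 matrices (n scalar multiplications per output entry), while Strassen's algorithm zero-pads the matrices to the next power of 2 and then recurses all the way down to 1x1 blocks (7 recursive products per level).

Matrix multiplication for 53x53 matrices:

Strassen's algorithm requires power-of-2 dimensions. Pad 53x53 to 64x64 (next power of 2).

Standard algorithm: 53^3 = 148877 multiplications
Strassen's algorithm: 7^(log2(64)) = 7^6 = 117649 multiplications
Savings: 148877 - 117649 = 31228 multiplications

Standard: 148877 multiplications (53^3). Strassen: 117649 multiplications (7^6, after padding to 64x64). Strassen reduces 8 recursive multiplications to 7 at each level.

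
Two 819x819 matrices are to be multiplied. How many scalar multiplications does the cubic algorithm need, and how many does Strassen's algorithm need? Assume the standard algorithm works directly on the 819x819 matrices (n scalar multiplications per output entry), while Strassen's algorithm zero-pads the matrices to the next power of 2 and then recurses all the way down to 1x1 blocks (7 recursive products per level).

Matrix multiplication for 819x819 matrices:

Strassen's algorithm requires power-of-2 dimensions. Pad 819x819 to 1024x1024 (next power of 2).

Standard algorithm: 819^3 = 549353259 multiplications
Strassen's algorithm: 7^(log2(1024)) = 7^10 = 282475249 multiplications
Savings: 549353259 - 282475249 = 266878010 multiplications

Standard: 549353259 multiplications (819^3). Strassen: 282475249 multiplications (7^10, after padding to 1024x1024). Strassen reduces 8 recursive multiplications to 7 at each level.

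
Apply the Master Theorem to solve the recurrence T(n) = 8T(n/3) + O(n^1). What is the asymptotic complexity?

Master Theorem for T(n) = 8T(n/3) + O(n^1):

a = 8, b = 3, c = 1
log_b(a) = log_3(8) = 1.8928

Case 1: c = 1 < log_3(8) = 1.8928
T(n) = O(n^(log_3 8))

For T(n) = 8T(n/3) + O(n^1): log_3(8) = 1.8928. This is Case 1 of the Master Theorem (c < log_b(a), work dominated by leaves), giving O(n^(log_3 8)).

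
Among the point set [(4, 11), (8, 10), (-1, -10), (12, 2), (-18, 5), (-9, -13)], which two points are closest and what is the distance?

Computing all pairwise distances among 6 points:

d((4, 11), (8, 10)) = 4.1231 <-- minimum
d((4, 11), (-1, -10)) = 21.587
d((4, 11), (12, 2)) = 12.0416
d((4, 11), (-18, 5)) = 22.8035
d((4, 11), (-9, -13)) = 27.2947
d((8, 10), (-1, -10)) = 21.9317
d((8, 10), (12, 2)) = 8.9443
d((8, 10), (-18, 5)) = 26.4764
d((8, 10), (-9, -13)) = 28.6007
d((-1, -10), (12, 2)) = 17.6918
d((-1, -10), (-18, 5)) = 22.6716
d((-1, -10), (-9, -13)) = 8.544
d((12, 2), (-18, 5)) = 30.1496
d((12, 2), (-9, -13)) = 25.807
d((-18, 5), (-9, -13)) = 20.1246

Closest pair: (4, 11) and (8, 10) with distance 4.1231

The closest pair is (4, 11) and (8, 10) with Euclidean distance 4.1231. For 6 points, brute-force pairwise comparison is shown above. For large n, the divide-and-conquer algorithm (sort by x, recurse on halves, check the dividing strip) achieves O(n log n).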